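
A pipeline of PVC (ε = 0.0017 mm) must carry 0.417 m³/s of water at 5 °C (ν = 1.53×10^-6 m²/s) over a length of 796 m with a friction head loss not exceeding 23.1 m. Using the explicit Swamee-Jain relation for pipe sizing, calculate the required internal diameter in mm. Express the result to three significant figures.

D ≈ 361 mm

Swamee-Jain (Type III): D = 0.66·[ε^1.25·(LQ²/(gh_f))^4.75 + ν·Q^9.4·(L/(gh_f))^5.2]^0.04
LQ²/(gh_f) = 0.6108; L/(gh_f) = 3.513
Term 1 = ε^1.25·(…)^4.75 = 5.90×10^-9; Term 2 = ν·Q^9.4·(…)^5.2 = 2.83×10^-7
D = 0.66·(5.90×10^-9 + 2.83×10^-7)^0.04 = 0.3614 m = 361 mm
Check: V = 4.07 m/s, Re = 9.60×10^5, f = 0.01180, h_f = 21.9 m ≈ 23.1 m ✓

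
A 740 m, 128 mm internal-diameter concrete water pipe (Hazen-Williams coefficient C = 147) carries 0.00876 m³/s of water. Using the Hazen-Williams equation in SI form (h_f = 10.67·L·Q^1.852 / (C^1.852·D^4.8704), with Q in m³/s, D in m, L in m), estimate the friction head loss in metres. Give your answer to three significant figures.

h_f = 10.67·740·0.00876^1.852 / (147^1.852·0.128^4.8704) = 2.638 m

h_f ≈ 2.64 m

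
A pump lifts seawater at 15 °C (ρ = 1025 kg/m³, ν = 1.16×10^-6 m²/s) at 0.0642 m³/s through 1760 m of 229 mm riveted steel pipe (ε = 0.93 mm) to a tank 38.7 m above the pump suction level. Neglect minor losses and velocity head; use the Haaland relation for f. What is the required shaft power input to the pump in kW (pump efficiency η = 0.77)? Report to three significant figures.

V = 4Q/(πD²) = 1.559 m/s; Re = 3.08×10^5; ε/D = 0.00406; f = 0.02892
h_f = f(L/D)V²/2g = 27.53 m
Total head H = z + h_f = 38.7 + 27.53 = 66.23 m
P_hyd = ρgQH = 1025·9.81·0.0642·66.23 = 42.75 kW
P_shaft = P_hyd/η = 42.75/0.77 = 55.52 kW

P_shaft ≈ 55.5 kW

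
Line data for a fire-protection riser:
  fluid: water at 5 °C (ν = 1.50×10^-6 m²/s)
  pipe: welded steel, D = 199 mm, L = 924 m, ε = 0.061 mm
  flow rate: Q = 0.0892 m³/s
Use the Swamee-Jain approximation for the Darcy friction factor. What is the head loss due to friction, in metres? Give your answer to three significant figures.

V = 4Q/(πD²) = 4·0.0892/(π·0.199²) = 2.868 m/s
Re = VD/ν = 2.868·0.199/1.50×10^-6 = 3.80×10^5 → turbulent
ε/D = 0.061/199 = 3.07×10^-4
Swamee-Jain: f = 0.01676
h_f = f(L/D)V²/(2g) = 0.01676·(924/0.199)·2.868²/(2·9.81) = 32.63 m

h_f ≈ 32.6 m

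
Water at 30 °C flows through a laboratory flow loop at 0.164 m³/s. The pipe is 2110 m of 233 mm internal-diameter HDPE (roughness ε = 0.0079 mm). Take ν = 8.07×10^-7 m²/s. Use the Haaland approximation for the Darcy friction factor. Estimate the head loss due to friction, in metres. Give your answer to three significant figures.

V = 4Q/(πD²) = 4·0.164/(π·0.233²) = 3.846 m/s
Re = VD/ν = 3.846·0.233/8.07×10^-7 = 1.11×10^6 → turbulent
ε/D = 0.0079/233 = 3.39×10^-5
Haaland: f = 0.01207
h_f = f(L/D)V²/(2g) = 0.01207·(2110/0.233)·3.846²/(2·9.81) = 82.41 m

h_f ≈ 82.4 m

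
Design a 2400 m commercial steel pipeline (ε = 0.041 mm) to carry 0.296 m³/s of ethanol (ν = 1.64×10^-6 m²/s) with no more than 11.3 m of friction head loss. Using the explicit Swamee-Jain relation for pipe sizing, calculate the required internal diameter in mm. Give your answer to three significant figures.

D ≈ 472 mm

Swamee-Jain (Type III): D = 0.66·[ε^1.25·(LQ²/(gh_f))^4.75 + ν·Q^9.4·(L/(gh_f))^5.2]^0.04
LQ²/(gh_f) = 1.897; L/(gh_f) = 21.65
Term 1 = ε^1.25·(…)^4.75 = 6.87×10^-5; Term 2 = ν·Q^9.4·(…)^5.2 = 1.55×10^-4
D = 0.66·(6.87×10^-5 + 1.55×10^-4)^0.04 = 0.4715 m = 472 mm
Check: V = 1.70 m/s, Re = 4.87×10^5, f = 0.01436, h_f = 10.7 m ≈ 11.3 m ✓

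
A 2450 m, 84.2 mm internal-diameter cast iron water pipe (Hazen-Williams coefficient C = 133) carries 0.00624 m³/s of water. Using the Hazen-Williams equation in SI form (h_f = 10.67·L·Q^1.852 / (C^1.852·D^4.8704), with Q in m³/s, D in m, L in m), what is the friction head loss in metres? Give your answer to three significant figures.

h_f ≈ 43.1 m

h_f = 10.67·2450·0.00624^1.852 / (133^1.852·0.0842^4.8704) = 43.13 m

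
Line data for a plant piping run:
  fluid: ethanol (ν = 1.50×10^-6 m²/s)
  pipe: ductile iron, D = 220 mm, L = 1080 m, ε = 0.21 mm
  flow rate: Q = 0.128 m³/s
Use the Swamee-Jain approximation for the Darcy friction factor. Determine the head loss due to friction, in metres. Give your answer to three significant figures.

V = 4Q/(πD²) = 4·0.128/(π·0.220²) = 3.367 m/s
Re = VD/ν = 3.367·0.220/1.50×10^-6 = 4.94×10^5 → turbulent
ε/D = 0.21/220 = 9.55×10^-4
Swamee-Jain: f = 0.02016
h_f = f(L/D)V²/(2g) = 0.02016·(1080/0.220)·3.367²/(2·9.81) = 57.20 m

h_f ≈ 57.2 m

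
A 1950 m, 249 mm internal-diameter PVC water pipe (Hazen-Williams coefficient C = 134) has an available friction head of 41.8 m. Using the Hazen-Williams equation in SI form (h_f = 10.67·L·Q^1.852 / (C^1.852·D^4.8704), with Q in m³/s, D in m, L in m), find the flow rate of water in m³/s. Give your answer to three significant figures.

Rearranging: Q = [h_f·C^1.852·D^4.8704 / (10.67·L)]^(1/1.852)
Q = [41.8·134^1.852·0.249^4.8704 / (10.67·1950)]^0.540 = 0.1210 m³/s

Q ≈ 0.121 m³/s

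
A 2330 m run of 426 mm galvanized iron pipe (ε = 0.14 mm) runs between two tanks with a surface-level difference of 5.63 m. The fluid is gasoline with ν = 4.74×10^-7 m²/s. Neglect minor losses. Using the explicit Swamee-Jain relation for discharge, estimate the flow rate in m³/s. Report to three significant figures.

Q ≈ 0.161 m³/s

Swamee-Jain (Type II): Q = -0.965·√(gD⁵h_f/L)·ln[ε/(3.7D) + √(3.17ν²L/(gD³h_f))]
√(gD⁵h_f/L) = √(9.81·0.426⁵·5.63/2330) = 0.01824
ε/(3.7D) = 8.88×10^-5; √(3.17ν²L/(gD³h_f)) = 1.97×10^-5
Q = -0.965·0.01824·ln(1.085×10^-4) = 0.1606 m³/s
Check: V = 1.13 m/s, Re = 1.01×10^6, f = 0.01600, h_f = 5.67 m ≈ 5.63 m ✓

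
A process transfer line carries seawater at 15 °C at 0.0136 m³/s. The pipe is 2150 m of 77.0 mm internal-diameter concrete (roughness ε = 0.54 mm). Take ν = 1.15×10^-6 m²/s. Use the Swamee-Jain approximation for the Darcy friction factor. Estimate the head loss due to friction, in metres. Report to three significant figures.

h_f ≈ 416 m

V = 4Q/(πD²) = 4·0.0136/(π·0.0770²) = 2.921 m/s
Re = VD/ν = 2.921·0.0770/1.15×10^-6 = 1.96×10^5 → turbulent
ε/D = 0.54/77.0 = 0.00701
Swamee-Jain: f = 0.03429
h_f = f(L/D)V²/(2g) = 0.03429·(2150/0.0770)·2.921²/(2·9.81) = 416.3 m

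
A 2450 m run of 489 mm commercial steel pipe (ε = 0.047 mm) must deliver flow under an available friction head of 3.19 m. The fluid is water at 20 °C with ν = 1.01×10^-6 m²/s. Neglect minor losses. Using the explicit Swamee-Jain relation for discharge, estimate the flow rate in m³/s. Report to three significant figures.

Swamee-Jain (Type II): Q = -0.965·√(gD⁵h_f/L)·ln[ε/(3.7D) + √(3.17ν²L/(gD³h_f))]
√(gD⁵h_f/L) = √(9.81·0.489⁵·3.19/2450) = 0.01890
ε/(3.7D) = 2.60×10^-5; √(3.17ν²L/(gD³h_f)) = 4.65×10^-5
Q = -0.965·0.01890·ln(7.251×10^-5) = 0.1738 m³/s
Check: V = 0.926 m/s, Re = 4.48×10^5, f = 0.01461, h_f = 3.20 m ≈ 3.19 m ✓

Q ≈ 0.174 m³/s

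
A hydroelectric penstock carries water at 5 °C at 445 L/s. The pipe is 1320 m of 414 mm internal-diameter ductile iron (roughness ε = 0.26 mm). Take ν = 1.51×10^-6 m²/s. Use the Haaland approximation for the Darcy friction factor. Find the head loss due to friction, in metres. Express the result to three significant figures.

V = 4Q/(πD²) = 4·0.445/(π·0.414²) = 3.306 m/s
Re = VD/ν = 3.306·0.414/1.51×10^-6 = 9.06×10^5 → turbulent
ε/D = 0.26/414 = 6.28×10^-4
Haaland: f = 0.01803
h_f = f(L/D)V²/(2g) = 0.01803·(1320/0.414)·3.306²/(2·9.81) = 32.02 m

h_f ≈ 32.0 m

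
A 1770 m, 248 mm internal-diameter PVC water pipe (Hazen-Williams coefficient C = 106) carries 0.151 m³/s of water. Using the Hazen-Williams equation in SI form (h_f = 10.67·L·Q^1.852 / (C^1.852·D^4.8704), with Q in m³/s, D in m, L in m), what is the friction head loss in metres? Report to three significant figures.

h_f = 10.67·1770·0.151^1.852 / (106^1.852·0.248^4.8704) = 89.95 m

h_f ≈ 89.9 m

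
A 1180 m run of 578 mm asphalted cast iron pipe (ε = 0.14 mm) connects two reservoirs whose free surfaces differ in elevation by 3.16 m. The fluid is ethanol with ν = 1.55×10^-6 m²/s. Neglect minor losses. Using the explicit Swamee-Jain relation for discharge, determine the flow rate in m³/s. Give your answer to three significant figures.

Swamee-Jain (Type II): Q = -0.965·√(gD⁵h_f/L)·ln[ε/(3.7D) + √(3.17ν²L/(gD³h_f))]
√(gD⁵h_f/L) = √(9.81·0.578⁵·3.16/1180) = 0.04117
ε/(3.7D) = 6.55×10^-5; √(3.17ν²L/(gD³h_f)) = 3.87×10^-5
Q = -0.965·0.04117·ln(1.042×10^-4) = 0.3643 m³/s
Check: V = 1.39 m/s, Re = 5.18×10^5, f = 0.01585, h_f = 3.18 m ≈ 3.16 m ✓

Q ≈ 0.364 m³/s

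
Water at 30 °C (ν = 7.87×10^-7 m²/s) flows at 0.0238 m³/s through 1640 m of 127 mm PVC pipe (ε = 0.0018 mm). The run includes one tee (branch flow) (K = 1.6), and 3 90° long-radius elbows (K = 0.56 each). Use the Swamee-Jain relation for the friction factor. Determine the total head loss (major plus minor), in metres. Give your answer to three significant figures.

H_L ≈ 34.3 m

V = 4Q/(πD²) = 1.879 m/s; V²/2g = 0.1799 m
Re = 3.03×10^5, ε/D = 1.42×10^-5 → f = 0.01451 (Swamee-Jain)
Major: h_f = f(L/D)·V²/2g = 0.01451·12913·0.1799 = 33.72 m
Minor: ΣK = 3.28; h_m = ΣK·V²/2g = 0.5901 m
Total H_L = 33.72 + 0.5901 = 34.31 m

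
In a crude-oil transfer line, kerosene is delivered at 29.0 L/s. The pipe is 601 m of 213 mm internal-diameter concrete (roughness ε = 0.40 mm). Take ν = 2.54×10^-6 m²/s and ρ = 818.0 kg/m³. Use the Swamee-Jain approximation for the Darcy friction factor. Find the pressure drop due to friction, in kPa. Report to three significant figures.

V = 4Q/(πD²) = 4·0.0290/(π·0.213²) = 0.8139 m/s
Re = VD/ν = 0.8139·0.213/2.54×10^-6 = 6.82×10^4 → turbulent
ε/D = 0.40/213 = 0.00188
Swamee-Jain: f = 0.02573
h_f = f(L/D)V²/(2g) = 0.02573·(601/0.213)·0.8139²/(2·9.81) = 2.451 m
Δp = ρg·h_f = 818.0·9.81·2.451 = 19.67 kPa

Δp ≈ 19.7 kPa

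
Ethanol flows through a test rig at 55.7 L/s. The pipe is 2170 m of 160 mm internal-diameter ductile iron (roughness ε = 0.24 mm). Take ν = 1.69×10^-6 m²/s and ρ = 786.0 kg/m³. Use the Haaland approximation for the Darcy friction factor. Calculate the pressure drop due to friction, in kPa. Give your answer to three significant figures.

Δp ≈ 921 kPa

V = 4Q/(πD²) = 4·0.0557/(π·0.160²) = 2.770 m/s
Re = VD/ν = 2.770·0.160/1.69×10^-6 = 2.62×10^5 → turbulent
ε/D = 0.24/160 = 0.00150
Haaland: f = 0.02250
h_f = f(L/D)V²/(2g) = 0.02250·(2170/0.160)·2.770²/(2·9.81) = 119.4 m
Δp = ρg·h_f = 786.0·9.81·119.4 = 920.6 kPa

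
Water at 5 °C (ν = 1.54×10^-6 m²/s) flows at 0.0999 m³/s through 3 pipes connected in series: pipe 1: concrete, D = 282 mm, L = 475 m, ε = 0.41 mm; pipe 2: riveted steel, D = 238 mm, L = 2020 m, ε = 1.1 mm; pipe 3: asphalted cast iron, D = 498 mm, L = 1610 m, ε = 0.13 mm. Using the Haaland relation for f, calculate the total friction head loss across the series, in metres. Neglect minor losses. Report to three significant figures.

H ≈ 71.1 m

Pipe 1: V = 1.599 m/s, Re = 2.93×10^5, ε/D = 0.00145, f = 0.02227, h_1 = f(L/D)V²/2g = 4.892 m
Pipe 2: V = 2.246 m/s, Re = 3.47×10^5, ε/D = 0.00462, f = 0.02998, h_2 = f(L/D)V²/2g = 65.40 m
Pipe 3: V = 0.5129 m/s, Re = 1.66×10^5, ε/D = 2.61×10^-4, f = 0.01767, h_3 = f(L/D)V²/2g = 0.7661 m
Series → Q common, losses add: H = Σh = 71.05 m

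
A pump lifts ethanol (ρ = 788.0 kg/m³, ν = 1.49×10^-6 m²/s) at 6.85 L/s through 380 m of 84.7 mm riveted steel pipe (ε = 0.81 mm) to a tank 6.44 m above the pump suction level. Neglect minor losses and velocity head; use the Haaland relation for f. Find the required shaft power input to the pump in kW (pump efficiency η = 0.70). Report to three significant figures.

P_shaft ≈ 1.46 kW

V = 4Q/(πD²) = 1.216 m/s; Re = 6.91×10^4; ε/D = 0.00956; f = 0.03824
h_f = f(L/D)V²/2g = 12.92 m
Total head H = z + h_f = 6.44 + 12.92 = 19.36 m
P_hyd = ρgQH = 788.0·9.81·0.00685·19.36 = 1.025 kW
P_shaft = P_hyd/η = 1.025/0.70 = 1.465 kW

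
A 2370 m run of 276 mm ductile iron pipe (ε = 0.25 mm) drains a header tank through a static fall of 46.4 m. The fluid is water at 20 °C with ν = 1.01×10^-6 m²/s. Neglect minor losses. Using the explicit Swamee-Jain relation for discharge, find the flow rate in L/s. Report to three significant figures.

Swamee-Jain (Type II): Q = -0.965·√(gD⁵h_f/L)·ln[ε/(3.7D) + √(3.17ν²L/(gD³h_f))]
√(gD⁵h_f/L) = √(9.81·0.276⁵·46.4/2370) = 0.01754
ε/(3.7D) = 2.45×10^-4; √(3.17ν²L/(gD³h_f)) = 2.83×10^-5
Q = -0.965·0.01754·ln(2.731×10^-4) = 0.1389 m³/s
Check: V = 2.32 m/s, Re = 6.34×10^5, f = 0.01979, h_f = 46.7 m ≈ 46.4 m ✓

Q ≈ 139 L/s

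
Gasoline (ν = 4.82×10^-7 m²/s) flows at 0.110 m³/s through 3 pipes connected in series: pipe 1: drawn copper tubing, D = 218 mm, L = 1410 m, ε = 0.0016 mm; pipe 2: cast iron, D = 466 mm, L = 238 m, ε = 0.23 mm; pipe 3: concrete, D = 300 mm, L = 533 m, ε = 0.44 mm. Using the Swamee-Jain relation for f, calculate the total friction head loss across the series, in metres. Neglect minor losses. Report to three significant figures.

Pipe 1: V = 2.947 m/s, Re = 1.33×10^6, ε/D = 7.34×10^-6, f = 0.01128, h_1 = f(L/D)V²/2g = 32.31 m
Pipe 2: V = 0.6450 m/s, Re = 6.24×10^5, ε/D = 4.94×10^-4, f = 0.01755, h_2 = f(L/D)V²/2g = 0.1901 m
Pipe 3: V = 1.556 m/s, Re = 9.69×10^5, ε/D = 0.00147, f = 0.02192, h_3 = f(L/D)V²/2g = 4.808 m
Series → Q common, losses add: H = Σh = 37.30 m

H ≈ 37.3 m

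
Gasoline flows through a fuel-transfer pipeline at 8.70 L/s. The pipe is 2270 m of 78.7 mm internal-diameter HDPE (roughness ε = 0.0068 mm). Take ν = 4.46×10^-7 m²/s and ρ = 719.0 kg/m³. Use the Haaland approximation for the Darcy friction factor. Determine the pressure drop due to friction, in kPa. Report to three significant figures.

Δp ≈ 497 kPa

V = 4Q/(πD²) = 4·0.00870/(π·0.0787²) = 1.788 m/s
Re = VD/ν = 1.788·0.0787/4.46×10^-7 = 3.16×10^5 → turbulent
ε/D = 0.0068/78.7 = 8.64×10^-5
Haaland: f = 0.01500
h_f = f(L/D)V²/(2g) = 0.01500·(2270/0.0787)·1.788²/(2·9.81) = 70.53 m
Δp = ρg·h_f = 719.0·9.81·70.53 = 497.5 kPa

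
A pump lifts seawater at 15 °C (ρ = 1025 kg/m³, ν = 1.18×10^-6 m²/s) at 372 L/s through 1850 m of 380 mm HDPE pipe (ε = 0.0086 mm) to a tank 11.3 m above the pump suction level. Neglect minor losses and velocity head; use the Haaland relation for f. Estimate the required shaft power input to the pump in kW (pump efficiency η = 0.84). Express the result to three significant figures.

V = 4Q/(πD²) = 3.280 m/s; Re = 1.06×10^6; ε/D = 2.26×10^-5; f = 0.01192
h_f = f(L/D)V²/2g = 31.83 m
Total head H = z + h_f = 11.3 + 31.83 = 43.13 m
P_hyd = ρgQH = 1025·9.81·0.372·43.13 = 161.3 kW
P_shaft = P_hyd/η = 161.3/0.84 = 192.1 kW

P_shaft ≈ 192 kW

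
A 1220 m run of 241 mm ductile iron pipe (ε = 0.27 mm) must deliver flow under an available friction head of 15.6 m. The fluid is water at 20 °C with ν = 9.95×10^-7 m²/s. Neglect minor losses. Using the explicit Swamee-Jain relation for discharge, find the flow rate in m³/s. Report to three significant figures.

Q ≈ 0.0777 m³/s

Swamee-Jain (Type II): Q = -0.965·√(gD⁵h_f/L)·ln[ε/(3.7D) + √(3.17ν²L/(gD³h_f))]
√(gD⁵h_f/L) = √(9.81·0.241⁵·15.6/1220) = 0.01010
ε/(3.7D) = 3.03×10^-4; √(3.17ν²L/(gD³h_f)) = 4.23×10^-5
Q = -0.965·0.01010·ln(3.451×10^-4) = 0.07769 m³/s
Check: V = 1.70 m/s, Re = 4.12×10^5, f = 0.02098, h_f = 15.7 m ≈ 15.6 m ✓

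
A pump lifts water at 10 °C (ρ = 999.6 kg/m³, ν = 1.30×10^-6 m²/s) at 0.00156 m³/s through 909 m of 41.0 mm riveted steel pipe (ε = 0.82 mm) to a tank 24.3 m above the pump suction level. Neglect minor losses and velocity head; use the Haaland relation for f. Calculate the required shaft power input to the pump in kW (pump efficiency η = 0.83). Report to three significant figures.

V = 4Q/(πD²) = 1.182 m/s; Re = 3.73×10^4; ε/D = 0.0200; f = 0.04974
h_f = f(L/D)V²/2g = 78.48 m
Total head H = z + h_f = 24.3 + 78.48 = 102.8 m
P_hyd = ρgQH = 999.6·9.81·0.00156·102.8 = 1.572 kW
P_shaft = P_hyd/η = 1.572/0.83 = 1.894 kW

P_shaft ≈ 1.89 kW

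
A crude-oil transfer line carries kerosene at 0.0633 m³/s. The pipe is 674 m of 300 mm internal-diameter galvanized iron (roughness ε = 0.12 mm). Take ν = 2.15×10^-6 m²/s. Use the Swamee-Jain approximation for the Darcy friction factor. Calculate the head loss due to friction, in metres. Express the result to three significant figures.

h_f ≈ 1.78 m

V = 4Q/(πD²) = 4·0.0633/(π·0.300²) = 0.8955 m/s
Re = VD/ν = 0.8955·0.300/2.15×10^-6 = 1.25×10^5 → turbulent
ε/D = 0.12/300 = 4.00×10^-4
Swamee-Jain: f = 0.01939
h_f = f(L/D)V²/(2g) = 0.01939·(674/0.300)·0.8955²/(2·9.81) = 1.781 m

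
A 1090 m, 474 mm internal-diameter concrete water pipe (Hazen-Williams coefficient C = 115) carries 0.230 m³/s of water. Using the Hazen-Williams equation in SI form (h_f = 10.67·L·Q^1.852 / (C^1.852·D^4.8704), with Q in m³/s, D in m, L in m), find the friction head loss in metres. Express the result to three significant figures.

h_f ≈ 4.43 m

h_f = 10.67·1090·0.230^1.852 / (115^1.852·0.474^4.8704) = 4.428 m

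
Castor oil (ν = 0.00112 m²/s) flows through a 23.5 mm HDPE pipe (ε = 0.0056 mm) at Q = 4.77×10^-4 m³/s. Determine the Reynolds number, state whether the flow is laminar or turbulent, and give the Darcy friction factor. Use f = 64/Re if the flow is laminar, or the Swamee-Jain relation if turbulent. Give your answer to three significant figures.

V = 4Q/(πD²) = 1.100 m/s
Re = VD/ν = 1.100·0.0235/0.00112 = 23.1
Re < 2300 → laminar → f = 64/Re = 2.774

Re ≈ 23.1; laminar; f = 64/Re ≈ 2.77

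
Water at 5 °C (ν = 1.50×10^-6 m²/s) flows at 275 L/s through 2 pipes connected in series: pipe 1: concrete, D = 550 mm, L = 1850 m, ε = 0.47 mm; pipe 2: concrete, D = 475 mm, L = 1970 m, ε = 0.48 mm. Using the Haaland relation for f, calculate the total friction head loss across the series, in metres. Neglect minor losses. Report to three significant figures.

Pipe 1: V = 1.157 m/s, Re = 4.24×10^5, ε/D = 8.55×10^-4, f = 0.01962, h_1 = f(L/D)V²/2g = 4.508 m
Pipe 2: V = 1.552 m/s, Re = 4.91×10^5, ε/D = 0.00101, f = 0.02025, h_2 = f(L/D)V²/2g = 10.31 m
Series → Q common, losses add: H = Σh = 14.82 m

H ≈ 14.8 m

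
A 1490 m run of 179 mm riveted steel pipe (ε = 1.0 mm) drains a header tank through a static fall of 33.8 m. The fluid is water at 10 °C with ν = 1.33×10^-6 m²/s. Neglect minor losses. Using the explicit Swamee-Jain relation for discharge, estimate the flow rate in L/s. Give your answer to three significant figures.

Swamee-Jain (Type II): Q = -0.965·√(gD⁵h_f/L)·ln[ε/(3.7D) + √(3.17ν²L/(gD³h_f))]
√(gD⁵h_f/L) = √(9.81·0.179⁵·33.8/1490) = 0.006395
ε/(3.7D) = 0.00151; √(3.17ν²L/(gD³h_f)) = 6.63×10^-5
Q = -0.965·0.006395·ln(0.001576) = 0.03982 m³/s
Check: V = 1.58 m/s, Re = 2.13×10^5, f = 0.03199, h_f = 34.0 m ≈ 33.8 m ✓

Q ≈ 39.8 L/s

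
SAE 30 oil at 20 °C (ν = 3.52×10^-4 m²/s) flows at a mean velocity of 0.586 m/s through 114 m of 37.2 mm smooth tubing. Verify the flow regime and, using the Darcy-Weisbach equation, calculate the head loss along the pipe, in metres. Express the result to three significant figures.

Re = VD/ν = 0.586·0.03720/3.52×10^-4 = 61.9 → laminar (Re < 2300)
f = 64/Re = 1.033
h_f = f(L/D)V²/(2g) = 1.033·(114/0.03720)·0.586²/(2·9.81) = 55.43 m

h_f ≈ 55.4 m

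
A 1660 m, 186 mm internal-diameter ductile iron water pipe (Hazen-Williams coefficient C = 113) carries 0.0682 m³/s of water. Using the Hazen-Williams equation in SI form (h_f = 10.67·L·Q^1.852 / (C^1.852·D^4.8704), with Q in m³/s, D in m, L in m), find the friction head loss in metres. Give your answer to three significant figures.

h_f = 10.67·1660·0.0682^1.852 / (113^1.852·0.186^4.8704) = 69.81 m

h_f ≈ 69.8 m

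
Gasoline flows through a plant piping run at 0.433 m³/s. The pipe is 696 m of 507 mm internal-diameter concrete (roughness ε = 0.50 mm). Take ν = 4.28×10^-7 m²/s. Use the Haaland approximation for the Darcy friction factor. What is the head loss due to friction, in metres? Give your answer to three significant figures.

h_f ≈ 6.35 m

V = 4Q/(πD²) = 4·0.433/(π·0.507²) = 2.145 m/s
Re = VD/ν = 2.145·0.507/4.28×10^-7 = 2.54×10^6 → turbulent
ε/D = 0.50/507 = 9.86×10^-4
Haaland: f = 0.01972
h_f = f(L/D)V²/(2g) = 0.01972·(696/0.507)·2.145²/(2·9.81) = 6.346 m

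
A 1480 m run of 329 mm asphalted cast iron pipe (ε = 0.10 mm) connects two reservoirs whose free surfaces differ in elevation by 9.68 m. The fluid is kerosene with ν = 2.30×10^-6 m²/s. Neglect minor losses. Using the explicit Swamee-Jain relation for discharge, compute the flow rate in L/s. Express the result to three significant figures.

Q ≈ 132 L/s

Swamee-Jain (Type II): Q = -0.965·√(gD⁵h_f/L)·ln[ε/(3.7D) + √(3.17ν²L/(gD³h_f))]
√(gD⁵h_f/L) = √(9.81·0.329⁵·9.68/1480) = 0.01573
ε/(3.7D) = 8.21×10^-5; √(3.17ν²L/(gD³h_f)) = 8.57×10^-5
Q = -0.965·0.01573·ln(1.678×10^-4) = 0.1319 m³/s
Check: V = 1.55 m/s, Re = 2.22×10^5, f = 0.01761, h_f = 9.72 m ≈ 9.68 m ✓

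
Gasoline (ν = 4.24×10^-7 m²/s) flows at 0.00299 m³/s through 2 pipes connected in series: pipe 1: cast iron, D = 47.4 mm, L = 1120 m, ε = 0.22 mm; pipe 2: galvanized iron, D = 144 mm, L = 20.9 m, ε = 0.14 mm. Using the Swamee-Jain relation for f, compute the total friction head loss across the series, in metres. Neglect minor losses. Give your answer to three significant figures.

Pipe 1: V = 1.694 m/s, Re = 1.89×10^5, ε/D = 0.00464, f = 0.03040, h_1 = f(L/D)V²/2g = 105.1 m
Pipe 2: V = 0.1836 m/s, Re = 6.24×10^4, ε/D = 9.72×10^-4, f = 0.02342, h_2 = f(L/D)V²/2g = 0.005839 m
Series → Q common, losses add: H = Σh = 105.1 m

H ≈ 105 m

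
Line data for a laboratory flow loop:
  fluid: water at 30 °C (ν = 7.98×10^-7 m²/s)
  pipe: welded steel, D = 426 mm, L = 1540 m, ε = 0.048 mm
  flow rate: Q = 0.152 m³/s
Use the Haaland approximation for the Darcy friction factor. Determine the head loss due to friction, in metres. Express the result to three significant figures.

h_f ≈ 2.98 m

V = 4Q/(πD²) = 4·0.152/(π·0.426²) = 1.066 m/s
Re = VD/ν = 1.066·0.426/7.98×10^-7 = 5.69×10^5 → turbulent
ε/D = 0.048/426 = 1.13×10^-4
Haaland: f = 0.01421
h_f = f(L/D)V²/(2g) = 0.01421·(1540/0.426)·1.066²/(2·9.81) = 2.977 m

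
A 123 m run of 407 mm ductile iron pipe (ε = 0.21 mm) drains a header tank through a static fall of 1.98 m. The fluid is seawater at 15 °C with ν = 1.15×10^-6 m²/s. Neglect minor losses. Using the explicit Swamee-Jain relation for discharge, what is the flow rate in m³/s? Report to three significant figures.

Swamee-Jain (Type II): Q = -0.965·√(gD⁵h_f/L)·ln[ε/(3.7D) + √(3.17ν²L/(gD³h_f))]
√(gD⁵h_f/L) = √(9.81·0.407⁵·1.98/123) = 0.04200
ε/(3.7D) = 1.39×10^-4; √(3.17ν²L/(gD³h_f)) = 1.98×10^-5
Q = -0.965·0.04200·ln(1.593×10^-4) = 0.3544 m³/s
Check: V = 2.72 m/s, Re = 9.64×10^5, f = 0.01743, h_f = 1.99 m ≈ 1.98 m ✓

Q ≈ 0.354 m³/s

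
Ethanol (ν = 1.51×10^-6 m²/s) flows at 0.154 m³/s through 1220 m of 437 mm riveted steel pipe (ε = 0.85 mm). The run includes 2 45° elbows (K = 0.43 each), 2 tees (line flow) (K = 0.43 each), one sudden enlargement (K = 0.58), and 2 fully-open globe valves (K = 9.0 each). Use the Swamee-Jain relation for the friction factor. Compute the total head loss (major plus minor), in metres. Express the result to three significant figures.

V = 4Q/(πD²) = 1.027 m/s; V²/2g = 0.05373 m
Re = 2.97×10^5, ε/D = 0.00195 → f = 0.02402 (Swamee-Jain)
Major: h_f = f(L/D)·V²/2g = 0.02402·2792·0.05373 = 3.603 m
Minor: ΣK = 20.3; h_m = ΣK·V²/2g = 1.091 m
Total H_L = 3.603 + 1.091 = 4.694 m

H_L ≈ 4.69 m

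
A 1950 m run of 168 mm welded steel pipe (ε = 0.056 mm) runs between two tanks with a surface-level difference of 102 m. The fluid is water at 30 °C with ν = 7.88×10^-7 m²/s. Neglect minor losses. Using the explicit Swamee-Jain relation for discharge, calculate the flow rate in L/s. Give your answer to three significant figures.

Swamee-Jain (Type II): Q = -0.965·√(gD⁵h_f/L)·ln[ε/(3.7D) + √(3.17ν²L/(gD³h_f))]
√(gD⁵h_f/L) = √(9.81·0.168⁵·102/1950) = 0.008287
ε/(3.7D) = 9.01×10^-5; √(3.17ν²L/(gD³h_f)) = 2.84×10^-5
Q = -0.965·0.008287·ln(1.185×10^-4) = 0.07229 m³/s
Check: V = 3.26 m/s, Re = 6.95×10^5, f = 0.01632, h_f = 103 m ≈ 102 m ✓

Q ≈ 72.3 L/s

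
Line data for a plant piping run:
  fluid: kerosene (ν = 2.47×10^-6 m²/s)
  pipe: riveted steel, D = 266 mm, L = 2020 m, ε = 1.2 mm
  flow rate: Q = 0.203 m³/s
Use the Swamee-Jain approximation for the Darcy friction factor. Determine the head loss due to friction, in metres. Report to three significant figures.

h_f ≈ 154 m

V = 4Q/(πD²) = 4·0.203/(π·0.266²) = 3.653 m/s
Re = VD/ν = 3.653·0.266/2.47×10^-6 = 3.93×10^5 → turbulent
ε/D = 1.2/266 = 0.00451
Swamee-Jain: f = 0.02982
h_f = f(L/D)V²/(2g) = 0.02982·(2020/0.266)·3.653²/(2·9.81) = 154.0 m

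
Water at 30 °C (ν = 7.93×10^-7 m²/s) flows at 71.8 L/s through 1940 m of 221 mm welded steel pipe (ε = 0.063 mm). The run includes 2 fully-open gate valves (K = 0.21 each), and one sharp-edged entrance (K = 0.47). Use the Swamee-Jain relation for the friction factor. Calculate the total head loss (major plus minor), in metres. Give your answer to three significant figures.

V = 4Q/(πD²) = 1.872 m/s; V²/2g = 0.1786 m
Re = 5.22×10^5, ε/D = 2.85×10^-4 → f = 0.01620 (Swamee-Jain)
Major: h_f = f(L/D)·V²/2g = 0.01620·8778·0.1786 = 25.40 m
Minor: ΣK = 0.890; h_m = ΣK·V²/2g = 0.1589 m
Total H_L = 25.40 + 0.1589 = 25.56 m

H_L ≈ 25.6 m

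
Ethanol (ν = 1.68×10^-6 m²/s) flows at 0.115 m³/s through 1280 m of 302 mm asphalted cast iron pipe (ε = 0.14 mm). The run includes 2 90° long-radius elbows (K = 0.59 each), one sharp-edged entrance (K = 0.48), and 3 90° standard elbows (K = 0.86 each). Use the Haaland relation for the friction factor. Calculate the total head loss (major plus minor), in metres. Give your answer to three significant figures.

H_L ≈ 10.5 m

V = 4Q/(πD²) = 1.605 m/s; V²/2g = 0.1314 m
Re = 2.89×10^5, ε/D = 4.64×10^-4 → f = 0.01791 (Haaland)
Major: h_f = f(L/D)·V²/2g = 0.01791·4238·0.1314 = 9.971 m
Minor: ΣK = 4.24; h_m = ΣK·V²/2g = 0.5570 m
Total H_L = 9.971 + 0.5570 = 10.53 m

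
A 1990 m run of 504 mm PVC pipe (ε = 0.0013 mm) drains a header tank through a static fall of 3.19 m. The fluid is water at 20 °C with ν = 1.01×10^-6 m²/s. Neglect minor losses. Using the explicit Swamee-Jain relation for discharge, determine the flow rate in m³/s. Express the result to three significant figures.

Q ≈ 0.221 m³/s

Swamee-Jain (Type II): Q = -0.965·√(gD⁵h_f/L)·ln[ε/(3.7D) + √(3.17ν²L/(gD³h_f))]
√(gD⁵h_f/L) = √(9.81·0.504⁵·3.19/1990) = 0.02261
ε/(3.7D) = 6.97×10^-7; √(3.17ν²L/(gD³h_f)) = 4.01×10^-5
Q = -0.965·0.02261·ln(4.077×10^-5) = 0.2206 m³/s
Check: V = 1.11 m/s, Re = 5.52×10^5, f = 0.01291, h_f = 3.18 m ≈ 3.19 m ✓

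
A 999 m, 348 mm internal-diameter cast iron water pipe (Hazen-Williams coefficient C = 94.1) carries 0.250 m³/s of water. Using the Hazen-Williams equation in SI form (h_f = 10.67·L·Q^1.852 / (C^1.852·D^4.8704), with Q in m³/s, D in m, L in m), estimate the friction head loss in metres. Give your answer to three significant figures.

h_f = 10.67·999·0.250^1.852 / (94.1^1.852·0.348^4.8704) = 30.93 m

h_f ≈ 30.9 m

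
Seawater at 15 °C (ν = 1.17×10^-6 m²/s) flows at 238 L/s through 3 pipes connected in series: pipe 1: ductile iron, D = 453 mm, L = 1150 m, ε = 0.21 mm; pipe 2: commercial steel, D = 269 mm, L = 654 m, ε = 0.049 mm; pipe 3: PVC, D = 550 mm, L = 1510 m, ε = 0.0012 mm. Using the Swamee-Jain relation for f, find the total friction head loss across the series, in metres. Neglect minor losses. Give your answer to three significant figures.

Pipe 1: V = 1.477 m/s, Re = 5.72×10^5, ε/D = 4.64×10^-4, f = 0.01743, h_1 = f(L/D)V²/2g = 4.917 m
Pipe 2: V = 4.188 m/s, Re = 9.63×10^5, ε/D = 1.82×10^-4, f = 0.01460, h_2 = f(L/D)V²/2g = 31.74 m
Pipe 3: V = 1.002 m/s, Re = 4.71×10^5, ε/D = 2.18×10^-6, f = 0.01327, h_3 = f(L/D)V²/2g = 1.863 m
Series → Q common, losses add: H = Σh = 38.52 m

H ≈ 38.5 m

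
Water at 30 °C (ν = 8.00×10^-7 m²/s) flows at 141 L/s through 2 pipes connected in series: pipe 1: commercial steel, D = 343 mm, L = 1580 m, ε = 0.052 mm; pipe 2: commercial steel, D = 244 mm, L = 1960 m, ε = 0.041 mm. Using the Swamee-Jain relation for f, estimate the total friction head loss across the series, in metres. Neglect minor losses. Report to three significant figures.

Pipe 1: V = 1.526 m/s, Re = 6.54×10^5, ε/D = 1.52×10^-4, f = 0.01467, h_1 = f(L/D)V²/2g = 8.020 m
Pipe 2: V = 3.015 m/s, Re = 9.20×10^5, ε/D = 1.68×10^-4, f = 0.01448, h_2 = f(L/D)V²/2g = 53.92 m
Series → Q common, losses add: H = Σh = 61.94 m

H ≈ 61.9 m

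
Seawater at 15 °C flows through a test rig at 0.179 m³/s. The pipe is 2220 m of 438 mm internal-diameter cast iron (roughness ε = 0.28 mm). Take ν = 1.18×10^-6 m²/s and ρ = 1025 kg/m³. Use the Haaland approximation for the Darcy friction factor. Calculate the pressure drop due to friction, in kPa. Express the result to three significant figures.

V = 4Q/(πD²) = 4·0.179/(π·0.438²) = 1.188 m/s
Re = VD/ν = 1.188·0.438/1.18×10^-6 = 4.41×10^5 → turbulent
ε/D = 0.28/438 = 6.39×10^-4
Haaland: f = 0.01850
h_f = f(L/D)V²/(2g) = 0.01850·(2220/0.438)·1.188²/(2·9.81) = 6.744 m
Δp = ρg·h_f = 1025·9.81·6.744 = 67.81 kPa

Δp ≈ 67.8 kPa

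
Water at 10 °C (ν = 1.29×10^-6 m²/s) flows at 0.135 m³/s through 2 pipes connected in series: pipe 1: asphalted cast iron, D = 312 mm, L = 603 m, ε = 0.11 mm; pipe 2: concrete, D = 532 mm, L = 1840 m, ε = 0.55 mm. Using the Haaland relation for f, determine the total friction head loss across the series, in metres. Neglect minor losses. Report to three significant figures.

H ≈ 6.49 m

Pipe 1: V = 1.766 m/s, Re = 4.27×10^5, ε/D = 3.53×10^-4, f = 0.01672, h_1 = f(L/D)V²/2g = 5.136 m
Pipe 2: V = 0.6073 m/s, Re = 2.50×10^5, ε/D = 0.00103, f = 0.02082, h_2 = f(L/D)V²/2g = 1.354 m
Series → Q common, losses add: H = Σh = 6.490 m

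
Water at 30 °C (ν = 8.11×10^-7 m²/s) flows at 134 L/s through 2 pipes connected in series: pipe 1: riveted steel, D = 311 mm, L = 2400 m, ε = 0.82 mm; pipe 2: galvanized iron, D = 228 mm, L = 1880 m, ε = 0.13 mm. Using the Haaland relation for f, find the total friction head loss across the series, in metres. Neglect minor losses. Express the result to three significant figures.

H ≈ 111 m

Pipe 1: V = 1.764 m/s, Re = 6.76×10^5, ε/D = 0.00264, f = 0.02549, h_1 = f(L/D)V²/2g = 31.20 m
Pipe 2: V = 3.282 m/s, Re = 9.23×10^5, ε/D = 5.70×10^-4, f = 0.01767, h_2 = f(L/D)V²/2g = 79.99 m
Series → Q common, losses add: H = Σh = 111.2 m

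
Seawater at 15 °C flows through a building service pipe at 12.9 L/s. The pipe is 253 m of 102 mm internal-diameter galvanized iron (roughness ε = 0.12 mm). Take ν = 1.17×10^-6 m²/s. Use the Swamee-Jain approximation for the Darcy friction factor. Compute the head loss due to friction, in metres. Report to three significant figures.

h_f ≈ 7.05 m

V = 4Q/(πD²) = 4·0.0129/(π·0.102²) = 1.579 m/s
Re = VD/ν = 1.579·0.102/1.17×10^-6 = 1.38×10^5 → turbulent
ε/D = 0.12/102 = 0.00118
Swamee-Jain: f = 0.02237
h_f = f(L/D)V²/(2g) = 0.02237·(253/0.102)·1.579²/(2·9.81) = 7.049 m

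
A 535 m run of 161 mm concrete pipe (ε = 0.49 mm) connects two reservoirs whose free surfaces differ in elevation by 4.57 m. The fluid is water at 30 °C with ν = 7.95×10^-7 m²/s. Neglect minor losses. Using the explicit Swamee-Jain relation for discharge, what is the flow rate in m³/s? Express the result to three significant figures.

Swamee-Jain (Type II): Q = -0.965·√(gD⁵h_f/L)·ln[ε/(3.7D) + √(3.17ν²L/(gD³h_f))]
√(gD⁵h_f/L) = √(9.81·0.161⁵·4.57/535) = 0.003011
ε/(3.7D) = 8.23×10^-4; √(3.17ν²L/(gD³h_f)) = 7.57×10^-5
Q = -0.965·0.003011·ln(8.983×10^-4) = 0.02038 m³/s
Check: V = 1.00 m/s, Re = 2.03×10^5, f = 0.02711, h_f = 4.60 m ≈ 4.57 m ✓

Q ≈ 0.0204 m³/s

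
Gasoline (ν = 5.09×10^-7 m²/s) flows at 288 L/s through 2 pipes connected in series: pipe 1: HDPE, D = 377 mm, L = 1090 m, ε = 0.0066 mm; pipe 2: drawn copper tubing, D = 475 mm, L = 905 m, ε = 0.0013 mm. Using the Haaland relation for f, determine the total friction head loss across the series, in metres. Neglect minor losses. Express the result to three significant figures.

Pipe 1: V = 2.580 m/s, Re = 1.91×10^6, ε/D = 1.75×10^-5, f = 0.01092, h_1 = f(L/D)V²/2g = 10.72 m
Pipe 2: V = 1.625 m/s, Re = 1.52×10^6, ε/D = 2.74×10^-6, f = 0.01088, h_2 = f(L/D)V²/2g = 2.789 m
Series → Q common, losses add: H = Σh = 13.51 m

H ≈ 13.5 m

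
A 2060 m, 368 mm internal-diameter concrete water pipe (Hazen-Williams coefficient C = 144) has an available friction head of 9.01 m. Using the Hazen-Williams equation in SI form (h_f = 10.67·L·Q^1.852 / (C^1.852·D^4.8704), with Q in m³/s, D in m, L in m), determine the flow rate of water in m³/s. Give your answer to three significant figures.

Q ≈ 0.154 m³/s

Rearranging: Q = [h_f·C^1.852·D^4.8704 / (10.67·L)]^(1/1.852)
Q = [9.01·144^1.852·0.368^4.8704 / (10.67·2060)]^0.540 = 0.1540 m³/s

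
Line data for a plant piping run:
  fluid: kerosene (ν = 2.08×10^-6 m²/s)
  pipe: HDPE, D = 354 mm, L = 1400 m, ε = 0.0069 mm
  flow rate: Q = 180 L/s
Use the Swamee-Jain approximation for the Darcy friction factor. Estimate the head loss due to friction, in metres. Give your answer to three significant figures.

h_f ≈ 9.78 m

V = 4Q/(πD²) = 4·0.180/(π·0.354²) = 1.829 m/s
Re = VD/ν = 1.829·0.354/2.08×10^-6 = 3.11×10^5 → turbulent
ε/D = 0.0069/354 = 1.95×10^-5
Swamee-Jain: f = 0.01451
h_f = f(L/D)V²/(2g) = 0.01451·(1400/0.354)·1.829²/(2·9.81) = 9.781 m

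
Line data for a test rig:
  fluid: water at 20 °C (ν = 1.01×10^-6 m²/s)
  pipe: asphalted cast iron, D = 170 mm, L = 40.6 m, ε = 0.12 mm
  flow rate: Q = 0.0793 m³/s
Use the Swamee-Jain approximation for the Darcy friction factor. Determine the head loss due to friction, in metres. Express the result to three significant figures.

V = 4Q/(πD²) = 4·0.0793/(π·0.170²) = 3.494 m/s
Re = VD/ν = 3.494·0.170/1.01×10^-6 = 5.88×10^5 → turbulent
ε/D = 0.12/170 = 7.06×10^-4
Swamee-Jain: f = 0.01884
h_f = f(L/D)V²/(2g) = 0.01884·(40.6/0.170)·3.494²/(2·9.81) = 2.799 m

h_f ≈ 2.80 m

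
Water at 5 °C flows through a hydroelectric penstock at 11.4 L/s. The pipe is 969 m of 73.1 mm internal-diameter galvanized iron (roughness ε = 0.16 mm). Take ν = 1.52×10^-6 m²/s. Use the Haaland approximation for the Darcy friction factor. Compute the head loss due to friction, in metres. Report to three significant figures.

h_f ≈ 125 m

V = 4Q/(πD²) = 4·0.0114/(π·0.0731²) = 2.716 m/s
Re = VD/ν = 2.716·0.0731/1.52×10^-6 = 1.31×10^5 → turbulent
ε/D = 0.16/73.1 = 0.00219
Haaland: f = 0.02515
h_f = f(L/D)V²/(2g) = 0.02515·(969/0.0731)·2.716²/(2·9.81) = 125.4 m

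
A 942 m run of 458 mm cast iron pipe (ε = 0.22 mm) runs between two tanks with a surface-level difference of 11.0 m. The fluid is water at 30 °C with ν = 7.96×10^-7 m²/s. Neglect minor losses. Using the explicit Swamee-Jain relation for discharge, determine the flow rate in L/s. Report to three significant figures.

Q ≈ 410 L/s

Swamee-Jain (Type II): Q = -0.965·√(gD⁵h_f/L)·ln[ε/(3.7D) + √(3.17ν²L/(gD³h_f))]
√(gD⁵h_f/L) = √(9.81·0.458⁵·11.0/942) = 0.04805
ε/(3.7D) = 1.30×10^-4; √(3.17ν²L/(gD³h_f)) = 1.35×10^-5
Q = -0.965·0.04805·ln(1.433×10^-4) = 0.4104 m³/s
Check: V = 2.49 m/s, Re = 1.43×10^6, f = 0.01700, h_f = 11.1 m ≈ 11.0 m ✓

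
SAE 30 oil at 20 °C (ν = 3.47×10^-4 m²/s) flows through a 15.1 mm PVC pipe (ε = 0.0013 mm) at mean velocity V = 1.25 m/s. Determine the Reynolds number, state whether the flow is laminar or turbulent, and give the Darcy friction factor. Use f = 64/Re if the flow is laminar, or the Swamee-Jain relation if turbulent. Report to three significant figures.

Re = VD/ν = 1.250·0.0151/3.47×10^-4 = 54.4
Re < 2300 → laminar → f = 64/Re = 1.177

Re ≈ 54.4; laminar; f = 64/Re ≈ 1.18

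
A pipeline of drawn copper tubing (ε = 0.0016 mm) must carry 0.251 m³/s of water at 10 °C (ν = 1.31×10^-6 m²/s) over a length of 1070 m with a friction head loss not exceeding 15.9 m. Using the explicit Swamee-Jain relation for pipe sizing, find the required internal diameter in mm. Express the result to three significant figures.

D ≈ 341 mm

Swamee-Jain (Type III): D = 0.66·[ε^1.25·(LQ²/(gh_f))^4.75 + ν·Q^9.4·(L/(gh_f))^5.2]^0.04
LQ²/(gh_f) = 0.4322; L/(gh_f) = 6.860
Term 1 = ε^1.25·(…)^4.75 = 1.06×10^-9; Term 2 = ν·Q^9.4·(…)^5.2 = 6.65×10^-8
D = 0.66·(1.06×10^-9 + 6.65×10^-8)^0.04 = 0.3410 m = 341 mm
Check: V = 2.75 m/s, Re = 7.15×10^5, f = 0.01239, h_f = 15.0 m ≈ 15.9 m ✓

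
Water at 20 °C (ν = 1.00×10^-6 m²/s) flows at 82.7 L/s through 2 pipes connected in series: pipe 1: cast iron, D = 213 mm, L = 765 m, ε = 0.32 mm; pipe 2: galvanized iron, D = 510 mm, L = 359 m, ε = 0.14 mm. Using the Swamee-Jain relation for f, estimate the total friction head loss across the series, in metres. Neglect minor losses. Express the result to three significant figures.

H ≈ 22.1 m

Pipe 1: V = 2.321 m/s, Re = 4.94×10^5, ε/D = 0.00150, f = 0.02231, h_1 = f(L/D)V²/2g = 22.00 m
Pipe 2: V = 0.4048 m/s, Re = 2.06×10^5, ε/D = 2.75×10^-4, f = 0.01756, h_2 = f(L/D)V²/2g = 0.1033 m
Series → Q common, losses add: H = Σh = 22.10 m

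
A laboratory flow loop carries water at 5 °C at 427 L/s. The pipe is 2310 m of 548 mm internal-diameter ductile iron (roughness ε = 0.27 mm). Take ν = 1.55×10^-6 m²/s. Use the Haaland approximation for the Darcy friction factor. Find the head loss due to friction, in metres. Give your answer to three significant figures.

h_f ≈ 12.2 m

V = 4Q/(πD²) = 4·0.427/(π·0.548²) = 1.810 m/s
Re = VD/ν = 1.810·0.548/1.55×10^-6 = 6.40×10^5 → turbulent
ε/D = 0.27/548 = 4.93×10^-4
Haaland: f = 0.01736
h_f = f(L/D)V²/(2g) = 0.01736·(2310/0.548)·1.810²/(2·9.81) = 12.22 m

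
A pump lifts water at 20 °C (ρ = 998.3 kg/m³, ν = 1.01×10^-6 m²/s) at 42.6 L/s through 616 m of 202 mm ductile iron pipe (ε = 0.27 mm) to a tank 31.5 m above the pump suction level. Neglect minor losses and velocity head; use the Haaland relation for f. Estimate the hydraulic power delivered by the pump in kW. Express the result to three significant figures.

P_hyd ≈ 15.7 kW

V = 4Q/(πD²) = 1.329 m/s; Re = 2.66×10^5; ε/D = 0.00134; f = 0.02192
h_f = f(L/D)V²/2g = 6.021 m
Total head H = z + h_f = 31.5 + 6.021 = 37.52 m
P_hyd = ρgQH = 998.3·9.81·0.0426·37.52 = 15.65 kW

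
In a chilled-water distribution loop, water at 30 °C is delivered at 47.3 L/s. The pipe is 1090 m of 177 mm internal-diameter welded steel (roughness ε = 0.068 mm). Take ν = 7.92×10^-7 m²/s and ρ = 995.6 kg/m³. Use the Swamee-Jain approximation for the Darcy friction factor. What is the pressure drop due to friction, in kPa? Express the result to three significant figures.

Δp ≈ 194 kPa

V = 4Q/(πD²) = 4·0.0473/(π·0.177²) = 1.922 m/s
Re = VD/ν = 1.922·0.177/7.92×10^-7 = 4.30×10^5 → turbulent
ε/D = 0.068/177 = 3.84×10^-4
Swamee-Jain: f = 0.01717
h_f = f(L/D)V²/(2g) = 0.01717·(1090/0.177)·1.922²/(2·9.81) = 19.91 m
Δp = ρg·h_f = 995.6·9.81·19.91 = 194.5 kPa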